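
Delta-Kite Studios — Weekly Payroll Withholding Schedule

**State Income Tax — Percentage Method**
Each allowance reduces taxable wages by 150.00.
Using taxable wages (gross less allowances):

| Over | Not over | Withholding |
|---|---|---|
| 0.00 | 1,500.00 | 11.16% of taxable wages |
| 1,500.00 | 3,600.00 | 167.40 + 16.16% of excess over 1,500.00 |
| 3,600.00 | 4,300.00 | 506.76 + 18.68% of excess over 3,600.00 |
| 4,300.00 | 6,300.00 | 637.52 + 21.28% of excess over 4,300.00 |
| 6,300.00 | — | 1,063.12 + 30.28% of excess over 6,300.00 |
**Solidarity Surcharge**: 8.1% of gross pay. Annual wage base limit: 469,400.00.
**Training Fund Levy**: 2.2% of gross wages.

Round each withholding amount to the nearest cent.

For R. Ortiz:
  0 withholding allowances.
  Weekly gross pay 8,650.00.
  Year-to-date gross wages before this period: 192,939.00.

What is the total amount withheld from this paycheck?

State Income Tax: taxable = 8,650.00
  1,063.12 + 30.28% × (8,650.00 − 6,300.00) = 1,063.12 + 30.28% × 2,350.00 = 1,774.70
Solidarity Surcharge: 8.1% × 8,650.00 = 700.65
Training Fund Levy: 2.2% × 8,650.00 = 190.30
Total: 1,774.70 + 700.65 + 190.30 = 2,665.65

2,665.65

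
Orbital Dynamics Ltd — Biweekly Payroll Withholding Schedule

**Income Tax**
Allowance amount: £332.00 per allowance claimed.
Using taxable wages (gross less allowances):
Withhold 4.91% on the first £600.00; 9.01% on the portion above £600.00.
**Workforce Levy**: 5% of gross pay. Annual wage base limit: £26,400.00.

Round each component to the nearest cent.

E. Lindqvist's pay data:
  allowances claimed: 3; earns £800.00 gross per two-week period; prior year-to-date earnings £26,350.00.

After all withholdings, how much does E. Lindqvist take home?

Income Tax: taxable = £800.00 − 3×£332.00 = £-196.00
  Taxable ≤ 0 → £0.00
Workforce Levy: cap £26,400.00 − YTD £26,350.00 = £50.00 subject; 5% × £50.00 = £2.50
Total withheld: £0.00 + £2.50 = £2.50
Net pay: £800.00 − £2.50 = £797.50

£797.50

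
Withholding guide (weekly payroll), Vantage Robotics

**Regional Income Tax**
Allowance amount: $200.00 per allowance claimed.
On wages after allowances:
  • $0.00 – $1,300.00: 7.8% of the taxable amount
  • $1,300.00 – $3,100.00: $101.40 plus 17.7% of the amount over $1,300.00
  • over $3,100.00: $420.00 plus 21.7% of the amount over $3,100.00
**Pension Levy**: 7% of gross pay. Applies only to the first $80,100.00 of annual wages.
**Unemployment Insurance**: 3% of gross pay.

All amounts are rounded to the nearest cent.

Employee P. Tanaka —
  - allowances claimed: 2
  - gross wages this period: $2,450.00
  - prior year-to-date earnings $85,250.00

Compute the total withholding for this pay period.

Regional Income Tax: taxable = $2,450.00 − 2×$200.00 = $2,050.00
  $101.40 + 17.7% × ($2,050.00 − $1,300.00) = $101.40 + 17.7% × $750.00 = $234.15
Pension Levy: YTD $85,250.00 ≥ cap $80,100.00 → $0.00
Unemployment Insurance: 3% × $2,450.00 = $73.50
Total: $234.15 + $0.00 + $73.50 = $307.65

$307.65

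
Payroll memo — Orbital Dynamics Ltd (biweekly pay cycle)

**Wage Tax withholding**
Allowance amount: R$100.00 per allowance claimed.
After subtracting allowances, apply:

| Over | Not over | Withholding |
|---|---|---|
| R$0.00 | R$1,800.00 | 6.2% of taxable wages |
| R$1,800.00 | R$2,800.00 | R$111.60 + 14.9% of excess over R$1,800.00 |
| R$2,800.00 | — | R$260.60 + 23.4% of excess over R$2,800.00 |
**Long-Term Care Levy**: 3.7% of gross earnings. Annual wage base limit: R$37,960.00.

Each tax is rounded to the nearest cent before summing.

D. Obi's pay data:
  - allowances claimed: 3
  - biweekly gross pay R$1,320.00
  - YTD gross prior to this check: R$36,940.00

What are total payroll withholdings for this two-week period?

R$100.98

Wage Tax: taxable = R$1,320.00 − 3×R$100.00 = R$1,020.00
  6.2% × R$1,020.00 = R$63.24
Long-Term Care Levy: cap R$37,960.00 − YTD R$36,940.00 = R$1,020.00 subject; 3.7% × R$1,020.00 = R$37.74
Total: R$63.24 + R$37.74 = R$100.98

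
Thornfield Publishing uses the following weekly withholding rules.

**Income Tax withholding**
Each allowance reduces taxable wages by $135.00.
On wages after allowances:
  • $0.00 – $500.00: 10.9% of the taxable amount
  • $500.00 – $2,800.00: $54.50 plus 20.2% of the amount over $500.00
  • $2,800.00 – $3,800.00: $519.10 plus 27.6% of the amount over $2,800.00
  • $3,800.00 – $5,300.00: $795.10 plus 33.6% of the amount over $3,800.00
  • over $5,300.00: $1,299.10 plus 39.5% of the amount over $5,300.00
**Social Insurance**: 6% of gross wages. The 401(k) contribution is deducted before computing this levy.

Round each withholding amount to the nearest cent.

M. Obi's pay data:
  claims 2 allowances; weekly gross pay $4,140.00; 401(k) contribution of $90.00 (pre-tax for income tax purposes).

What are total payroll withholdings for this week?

$1,032.58

Income Tax: taxable = $4,140.00 − $90.00 − 2×$135.00 = $3,780.00
  $519.10 + 27.6% × ($3,780.00 − $2,800.00) = $519.10 + 27.6% × $980.00 = $789.58
Social Insurance: 6% × $4,050.00 = $243.00
Total: $789.58 + $243.00 = $1,032.58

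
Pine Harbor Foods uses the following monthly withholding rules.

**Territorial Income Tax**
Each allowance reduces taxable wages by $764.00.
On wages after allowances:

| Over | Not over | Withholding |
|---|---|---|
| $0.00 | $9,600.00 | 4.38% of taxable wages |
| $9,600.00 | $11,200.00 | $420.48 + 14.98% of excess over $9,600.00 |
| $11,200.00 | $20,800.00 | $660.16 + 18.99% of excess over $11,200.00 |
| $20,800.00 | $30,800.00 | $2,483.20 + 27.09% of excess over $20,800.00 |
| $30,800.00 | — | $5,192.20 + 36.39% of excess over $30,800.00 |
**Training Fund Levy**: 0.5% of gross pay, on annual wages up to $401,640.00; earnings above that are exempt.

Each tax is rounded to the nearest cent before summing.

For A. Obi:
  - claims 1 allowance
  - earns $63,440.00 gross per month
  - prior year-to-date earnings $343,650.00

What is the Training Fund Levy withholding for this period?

Training Fund Levy: cap $401,640.00 − YTD $343,650.00 = $57,990.00 subject; 0.5% × $57,990.00 = $289.95

$289.95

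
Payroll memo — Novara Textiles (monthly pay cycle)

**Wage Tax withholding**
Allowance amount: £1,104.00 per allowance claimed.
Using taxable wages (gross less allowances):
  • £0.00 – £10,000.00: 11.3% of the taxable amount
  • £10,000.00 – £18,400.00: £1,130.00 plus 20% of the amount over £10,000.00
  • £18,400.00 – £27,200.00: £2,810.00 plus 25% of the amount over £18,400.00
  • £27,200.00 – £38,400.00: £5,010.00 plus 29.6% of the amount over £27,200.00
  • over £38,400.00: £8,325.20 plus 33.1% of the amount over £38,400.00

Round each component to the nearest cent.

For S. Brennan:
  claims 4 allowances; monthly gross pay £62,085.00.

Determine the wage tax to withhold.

Wage Tax: taxable = £62,085.00 − 4×£1,104.00 = £57,669.00
  £8,325.20 + 33.1% × (£57,669.00 − £38,400.00) = £8,325.20 + 33.1% × £19,269.00 = £14,703.24

£14,703.24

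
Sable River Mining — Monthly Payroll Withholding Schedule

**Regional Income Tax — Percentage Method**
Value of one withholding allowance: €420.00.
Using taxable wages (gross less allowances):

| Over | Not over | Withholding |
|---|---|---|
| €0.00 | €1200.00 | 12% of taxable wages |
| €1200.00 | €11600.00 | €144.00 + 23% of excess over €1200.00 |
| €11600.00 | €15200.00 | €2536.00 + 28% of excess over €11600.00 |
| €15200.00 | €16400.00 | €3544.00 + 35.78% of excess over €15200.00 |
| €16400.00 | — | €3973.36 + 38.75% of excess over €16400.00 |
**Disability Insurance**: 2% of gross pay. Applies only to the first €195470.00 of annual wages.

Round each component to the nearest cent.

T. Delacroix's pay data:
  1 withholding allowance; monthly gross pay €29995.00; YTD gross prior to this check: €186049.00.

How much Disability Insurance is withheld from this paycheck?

€188.42

Disability Insurance: cap €195470.00 − YTD €186049.00 = €9421.00 subject; 2% × €9421.00 = €188.42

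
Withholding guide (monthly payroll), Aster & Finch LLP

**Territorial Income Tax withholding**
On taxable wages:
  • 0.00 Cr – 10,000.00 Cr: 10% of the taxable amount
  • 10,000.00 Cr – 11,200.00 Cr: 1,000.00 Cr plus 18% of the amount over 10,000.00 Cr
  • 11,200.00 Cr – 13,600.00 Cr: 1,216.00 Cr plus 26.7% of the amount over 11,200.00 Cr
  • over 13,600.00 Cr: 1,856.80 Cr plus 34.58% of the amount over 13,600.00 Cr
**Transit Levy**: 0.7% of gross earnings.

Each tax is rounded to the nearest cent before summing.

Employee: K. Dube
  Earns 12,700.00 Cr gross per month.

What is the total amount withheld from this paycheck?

1,705.40 Cr

Territorial Income Tax: taxable = 12,700.00 Cr
  1,216.00 Cr + 26.7% × (12,700.00 Cr − 11,200.00 Cr) = 1,216.00 Cr + 26.7% × 1,500.00 Cr = 1,616.50 Cr
Transit Levy: 0.7% × 12,700.00 Cr = 88.90 Cr
Total: 1,616.50 Cr + 88.90 Cr = 1,705.40 Cr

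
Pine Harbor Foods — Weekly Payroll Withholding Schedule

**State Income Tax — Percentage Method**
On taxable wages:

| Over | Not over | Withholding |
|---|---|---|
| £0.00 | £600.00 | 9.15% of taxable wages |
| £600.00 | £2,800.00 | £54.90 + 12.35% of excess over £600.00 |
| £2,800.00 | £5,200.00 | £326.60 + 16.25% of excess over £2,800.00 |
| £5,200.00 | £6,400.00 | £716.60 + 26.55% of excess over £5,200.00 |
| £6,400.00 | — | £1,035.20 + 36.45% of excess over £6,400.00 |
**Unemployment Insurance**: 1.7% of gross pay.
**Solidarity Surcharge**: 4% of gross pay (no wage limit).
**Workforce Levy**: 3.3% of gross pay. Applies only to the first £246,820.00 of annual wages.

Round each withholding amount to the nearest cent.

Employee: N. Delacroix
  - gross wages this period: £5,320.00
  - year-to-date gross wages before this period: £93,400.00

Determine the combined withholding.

£1,227.26

State Income Tax: taxable = £5,320.00
  £716.60 + 26.55% × (£5,320.00 − £5,200.00) = £716.60 + 26.55% × £120.00 = £748.46
Unemployment Insurance: 1.7% × £5,320.00 = £90.44
Solidarity Surcharge: 4% × £5,320.00 = £212.80
Workforce Levy: 3.3% × £5,320.00 = £175.56
Total: £748.46 + £90.44 + £212.80 + £175.56 = £1,227.26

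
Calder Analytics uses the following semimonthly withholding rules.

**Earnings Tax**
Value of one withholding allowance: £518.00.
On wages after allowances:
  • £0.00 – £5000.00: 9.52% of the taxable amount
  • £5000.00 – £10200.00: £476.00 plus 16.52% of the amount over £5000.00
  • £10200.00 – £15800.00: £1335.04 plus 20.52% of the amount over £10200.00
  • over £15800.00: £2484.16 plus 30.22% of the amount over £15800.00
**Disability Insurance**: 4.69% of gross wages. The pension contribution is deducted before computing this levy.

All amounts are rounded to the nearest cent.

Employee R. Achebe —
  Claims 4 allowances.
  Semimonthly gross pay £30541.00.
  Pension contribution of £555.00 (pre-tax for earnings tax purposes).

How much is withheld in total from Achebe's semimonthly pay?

Earnings Tax: taxable = £30541.00 − £555.00 − 4×£518.00 = £27914.00
  £2484.16 + 30.22% × (£27914.00 − £15800.00) = £2484.16 + 30.22% × £12114.00 = £6145.01
Disability Insurance: 4.69% × £29986.00 = £1406.34
Total: £6145.01 + £1406.34 = £7551.35

£7551.35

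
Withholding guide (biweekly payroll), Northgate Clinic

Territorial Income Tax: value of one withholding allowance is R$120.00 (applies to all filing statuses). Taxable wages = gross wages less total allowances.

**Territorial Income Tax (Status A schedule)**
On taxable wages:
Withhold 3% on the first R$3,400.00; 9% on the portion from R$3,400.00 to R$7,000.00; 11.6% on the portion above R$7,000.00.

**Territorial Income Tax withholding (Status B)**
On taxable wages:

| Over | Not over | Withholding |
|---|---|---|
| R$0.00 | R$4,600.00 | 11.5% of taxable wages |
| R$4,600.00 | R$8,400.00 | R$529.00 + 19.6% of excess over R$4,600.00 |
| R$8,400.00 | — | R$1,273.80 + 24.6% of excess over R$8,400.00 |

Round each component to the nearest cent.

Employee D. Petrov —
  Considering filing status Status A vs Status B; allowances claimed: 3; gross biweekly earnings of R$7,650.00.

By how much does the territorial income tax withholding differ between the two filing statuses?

Territorial Income Tax (Status A): taxable = R$7,650.00 − 3×R$120.00 = R$7,290.00
  R$426.00 + 11.6% × (R$7,290.00 − R$7,000.00) = R$426.00 + 11.6% × R$290.00 = R$459.64
Territorial Income Tax (Status B): taxable = R$7,650.00 − 3×R$120.00 = R$7,290.00
  R$529.00 + 19.6% × (R$7,290.00 − R$4,600.00) = R$529.00 + 19.6% × R$2,690.00 = R$1,056.24
Difference: |R$459.64 − R$1,056.24| = R$596.60 (higher under Status B)

R$596.60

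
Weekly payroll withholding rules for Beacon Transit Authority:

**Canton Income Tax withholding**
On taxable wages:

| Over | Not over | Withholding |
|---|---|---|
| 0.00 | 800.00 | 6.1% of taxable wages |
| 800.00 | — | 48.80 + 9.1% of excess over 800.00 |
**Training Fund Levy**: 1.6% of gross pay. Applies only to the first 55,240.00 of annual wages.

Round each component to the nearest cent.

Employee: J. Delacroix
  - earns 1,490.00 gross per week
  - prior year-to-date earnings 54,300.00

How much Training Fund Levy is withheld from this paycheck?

15.04

Training Fund Levy: cap 55,240.00 − YTD 54,300.00 = 940.00 subject; 1.6% × 940.00 = 15.04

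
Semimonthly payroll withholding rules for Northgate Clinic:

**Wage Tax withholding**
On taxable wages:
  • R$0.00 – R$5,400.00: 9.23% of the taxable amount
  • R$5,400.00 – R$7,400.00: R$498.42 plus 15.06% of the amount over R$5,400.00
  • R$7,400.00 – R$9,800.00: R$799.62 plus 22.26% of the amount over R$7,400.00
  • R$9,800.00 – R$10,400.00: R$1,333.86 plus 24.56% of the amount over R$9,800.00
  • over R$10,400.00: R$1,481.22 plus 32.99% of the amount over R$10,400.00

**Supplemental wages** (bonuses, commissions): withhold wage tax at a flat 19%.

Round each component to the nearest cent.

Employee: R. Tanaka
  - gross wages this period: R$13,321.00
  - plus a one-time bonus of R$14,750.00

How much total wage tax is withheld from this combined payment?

R$5,247.36

Wage Tax: taxable = R$13,321.00
  R$1,481.22 + 32.99% × (R$13,321.00 − R$10,400.00) = R$1,481.22 + 32.99% × R$2,921.00 = R$2,444.86
Supplemental (19% flat on bonus): 19% × R$14,750.00 = R$2,802.50
Total wage tax: R$2,444.86 + R$2,802.50 = R$5,247.36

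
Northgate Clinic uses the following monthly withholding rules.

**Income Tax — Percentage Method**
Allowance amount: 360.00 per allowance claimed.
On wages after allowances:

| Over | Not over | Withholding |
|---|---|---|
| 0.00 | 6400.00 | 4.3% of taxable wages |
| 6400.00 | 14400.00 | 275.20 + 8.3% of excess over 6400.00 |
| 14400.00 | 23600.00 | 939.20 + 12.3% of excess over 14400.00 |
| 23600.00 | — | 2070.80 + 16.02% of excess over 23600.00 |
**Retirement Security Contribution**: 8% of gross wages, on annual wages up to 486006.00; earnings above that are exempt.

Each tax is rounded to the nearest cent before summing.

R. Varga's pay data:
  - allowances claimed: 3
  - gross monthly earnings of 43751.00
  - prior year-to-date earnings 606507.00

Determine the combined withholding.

Income Tax: taxable = 43751.00 − 3×360.00 = 42671.00
  2070.80 + 16.02% × (42671.00 − 23600.00) = 2070.80 + 16.02% × 19071.00 = 5125.97
Retirement Security Contribution: YTD 606507.00 ≥ cap 486006.00 → 0.00
Total: 5125.97 + 0.00 = 5125.97

5125.97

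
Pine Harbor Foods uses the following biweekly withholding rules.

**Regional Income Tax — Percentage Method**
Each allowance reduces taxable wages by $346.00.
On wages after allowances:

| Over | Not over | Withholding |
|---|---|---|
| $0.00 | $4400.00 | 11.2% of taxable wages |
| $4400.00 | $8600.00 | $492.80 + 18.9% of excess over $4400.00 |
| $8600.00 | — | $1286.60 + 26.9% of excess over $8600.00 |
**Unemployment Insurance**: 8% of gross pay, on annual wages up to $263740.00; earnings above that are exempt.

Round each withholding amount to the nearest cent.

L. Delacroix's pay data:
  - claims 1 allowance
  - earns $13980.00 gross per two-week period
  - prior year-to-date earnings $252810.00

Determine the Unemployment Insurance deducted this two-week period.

$874.40

Unemployment Insurance: cap $263740.00 − YTD $252810.00 = $10930.00 subject; 8% × $10930.00 = $874.40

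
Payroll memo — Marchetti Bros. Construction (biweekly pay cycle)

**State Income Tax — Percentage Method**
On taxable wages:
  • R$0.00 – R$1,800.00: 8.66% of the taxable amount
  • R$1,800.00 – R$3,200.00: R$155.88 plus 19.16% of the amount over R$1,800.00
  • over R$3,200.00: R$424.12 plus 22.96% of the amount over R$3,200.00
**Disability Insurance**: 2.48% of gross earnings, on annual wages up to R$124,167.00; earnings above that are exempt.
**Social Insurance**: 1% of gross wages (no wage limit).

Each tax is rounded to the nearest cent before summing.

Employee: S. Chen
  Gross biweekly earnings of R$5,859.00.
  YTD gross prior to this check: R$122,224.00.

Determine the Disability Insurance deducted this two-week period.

R$48.19

Disability Insurance: cap R$124,167.00 − YTD R$122,224.00 = R$1,943.00 subject; 2.48% × R$1,943.00 = R$48.19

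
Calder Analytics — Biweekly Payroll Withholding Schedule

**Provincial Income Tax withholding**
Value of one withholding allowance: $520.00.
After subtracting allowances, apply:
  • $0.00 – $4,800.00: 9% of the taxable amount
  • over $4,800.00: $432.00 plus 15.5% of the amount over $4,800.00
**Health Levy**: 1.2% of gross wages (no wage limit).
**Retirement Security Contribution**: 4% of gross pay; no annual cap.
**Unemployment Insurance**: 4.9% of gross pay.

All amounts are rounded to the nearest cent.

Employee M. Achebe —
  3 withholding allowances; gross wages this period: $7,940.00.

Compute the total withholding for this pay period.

Provincial Income Tax: taxable = $7,940.00 − 3×$520.00 = $6,380.00
  $432.00 + 15.5% × ($6,380.00 − $4,800.00) = $432.00 + 15.5% × $1,580.00 = $676.90
Health Levy: 1.2% × $7,940.00 = $95.28
Retirement Security Contribution: 4% × $7,940.00 = $317.60
Unemployment Insurance: 4.9% × $7,940.00 = $389.06
Total: $676.90 + $95.28 + $317.60 + $389.06 = $1,478.84

$1,478.84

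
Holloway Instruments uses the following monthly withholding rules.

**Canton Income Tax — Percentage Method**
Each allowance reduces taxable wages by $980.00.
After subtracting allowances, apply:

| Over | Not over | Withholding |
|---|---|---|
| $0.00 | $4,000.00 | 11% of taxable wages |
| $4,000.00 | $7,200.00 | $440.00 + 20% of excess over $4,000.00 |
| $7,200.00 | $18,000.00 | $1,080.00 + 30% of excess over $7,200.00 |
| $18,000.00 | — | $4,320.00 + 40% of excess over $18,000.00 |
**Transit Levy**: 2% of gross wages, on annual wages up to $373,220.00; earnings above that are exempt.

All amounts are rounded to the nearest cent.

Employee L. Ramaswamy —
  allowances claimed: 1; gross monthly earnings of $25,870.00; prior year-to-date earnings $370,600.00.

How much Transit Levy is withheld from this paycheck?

$52.40

Transit Levy: cap $373,220.00 − YTD $370,600.00 = $2,620.00 subject; 2% × $2,620.00 = $52.40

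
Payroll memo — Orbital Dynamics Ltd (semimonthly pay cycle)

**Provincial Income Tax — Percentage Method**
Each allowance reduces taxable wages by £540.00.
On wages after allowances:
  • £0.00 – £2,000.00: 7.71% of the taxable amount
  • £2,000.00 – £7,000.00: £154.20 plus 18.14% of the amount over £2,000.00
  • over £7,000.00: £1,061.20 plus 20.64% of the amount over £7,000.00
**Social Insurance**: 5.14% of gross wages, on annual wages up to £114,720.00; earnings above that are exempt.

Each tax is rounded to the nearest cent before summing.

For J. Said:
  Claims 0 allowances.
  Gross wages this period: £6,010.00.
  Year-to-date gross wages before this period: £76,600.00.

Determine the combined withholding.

Provincial Income Tax: taxable = £6,010.00
  £154.20 + 18.14% × (£6,010.00 − £2,000.00) = £154.20 + 18.14% × £4,010.00 = £881.61
Social Insurance: 5.14% × £6,010.00 = £308.91
Total: £881.61 + £308.91 = £1,190.52

£1,190.52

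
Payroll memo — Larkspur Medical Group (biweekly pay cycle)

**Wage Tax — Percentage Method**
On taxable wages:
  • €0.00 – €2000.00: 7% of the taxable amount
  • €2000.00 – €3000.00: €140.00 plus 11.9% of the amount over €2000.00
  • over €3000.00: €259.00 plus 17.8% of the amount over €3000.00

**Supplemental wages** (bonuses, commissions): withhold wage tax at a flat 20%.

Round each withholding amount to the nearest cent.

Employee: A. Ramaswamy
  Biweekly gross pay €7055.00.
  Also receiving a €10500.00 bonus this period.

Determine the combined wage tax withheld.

€3080.79

Wage Tax: taxable = €7055.00
  €259.00 + 17.8% × (€7055.00 − €3000.00) = €259.00 + 17.8% × €4055.00 = €980.79
Supplemental (20% flat on bonus): 20% × €10500.00 = €2100.00
Total wage tax: €980.79 + €2100.00 = €3080.79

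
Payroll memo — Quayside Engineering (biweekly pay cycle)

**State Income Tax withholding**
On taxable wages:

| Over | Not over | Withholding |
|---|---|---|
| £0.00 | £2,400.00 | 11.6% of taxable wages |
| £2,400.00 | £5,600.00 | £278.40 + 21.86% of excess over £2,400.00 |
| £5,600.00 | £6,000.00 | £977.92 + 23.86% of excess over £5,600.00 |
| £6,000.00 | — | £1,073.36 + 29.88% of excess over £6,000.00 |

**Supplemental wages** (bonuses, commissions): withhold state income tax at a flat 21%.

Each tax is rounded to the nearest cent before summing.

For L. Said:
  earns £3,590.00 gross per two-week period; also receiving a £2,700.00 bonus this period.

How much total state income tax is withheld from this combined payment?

£1,105.53

State Income Tax: taxable = £3,590.00
  £278.40 + 21.86% × (£3,590.00 − £2,400.00) = £278.40 + 21.86% × £1,190.00 = £538.53
Supplemental (21% flat on bonus): 21% × £2,700.00 = £567.00
Total state income tax: £538.53 + £567.00 = £1,105.53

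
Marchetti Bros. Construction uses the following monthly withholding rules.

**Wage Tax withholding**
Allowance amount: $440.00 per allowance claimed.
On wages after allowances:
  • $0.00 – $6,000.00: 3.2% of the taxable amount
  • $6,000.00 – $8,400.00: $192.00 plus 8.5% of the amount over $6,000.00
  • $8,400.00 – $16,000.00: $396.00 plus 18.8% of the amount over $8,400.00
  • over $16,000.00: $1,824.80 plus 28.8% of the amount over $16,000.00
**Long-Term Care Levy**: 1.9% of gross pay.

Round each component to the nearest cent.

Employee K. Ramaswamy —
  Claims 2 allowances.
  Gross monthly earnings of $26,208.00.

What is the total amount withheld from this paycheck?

Wage Tax: taxable = $26,208.00 − 2×$440.00 = $25,328.00
  $1,824.80 + 28.8% × ($25,328.00 − $16,000.00) = $1,824.80 + 28.8% × $9,328.00 = $4,511.26
Long-Term Care Levy: 1.9% × $26,208.00 = $497.95
Total: $4,511.26 + $497.95 = $5,009.21

$5,009.21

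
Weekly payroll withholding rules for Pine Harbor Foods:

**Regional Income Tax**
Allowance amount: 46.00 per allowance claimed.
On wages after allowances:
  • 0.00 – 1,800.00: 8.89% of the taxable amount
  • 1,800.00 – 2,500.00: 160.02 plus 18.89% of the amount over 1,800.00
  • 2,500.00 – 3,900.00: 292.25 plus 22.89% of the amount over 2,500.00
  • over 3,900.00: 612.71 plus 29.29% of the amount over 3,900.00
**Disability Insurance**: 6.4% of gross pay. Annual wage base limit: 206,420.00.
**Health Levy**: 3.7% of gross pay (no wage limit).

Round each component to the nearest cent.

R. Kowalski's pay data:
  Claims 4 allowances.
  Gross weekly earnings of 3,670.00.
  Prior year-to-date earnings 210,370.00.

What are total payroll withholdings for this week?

Regional Income Tax: taxable = 3,670.00 − 4×46.00 = 3,486.00
  292.25 + 22.89% × (3,486.00 − 2,500.00) = 292.25 + 22.89% × 986.00 = 517.95
Disability Insurance: YTD 210,370.00 ≥ cap 206,420.00 → 0.00
Health Levy: 3.7% × 3,670.00 = 135.79
Total: 517.95 + 0.00 + 135.79 = 653.74

653.74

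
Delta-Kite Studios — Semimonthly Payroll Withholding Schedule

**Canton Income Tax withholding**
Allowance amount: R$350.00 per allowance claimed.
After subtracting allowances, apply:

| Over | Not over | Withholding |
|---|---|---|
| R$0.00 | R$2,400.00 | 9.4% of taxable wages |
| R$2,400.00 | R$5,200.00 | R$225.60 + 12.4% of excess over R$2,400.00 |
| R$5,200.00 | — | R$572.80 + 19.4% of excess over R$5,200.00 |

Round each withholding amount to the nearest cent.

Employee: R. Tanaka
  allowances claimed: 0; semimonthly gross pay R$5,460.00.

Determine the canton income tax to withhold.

Canton Income Tax: taxable = R$5,460.00
  R$572.80 + 19.4% × (R$5,460.00 − R$5,200.00) = R$572.80 + 19.4% × R$260.00 = R$623.24

R$623.24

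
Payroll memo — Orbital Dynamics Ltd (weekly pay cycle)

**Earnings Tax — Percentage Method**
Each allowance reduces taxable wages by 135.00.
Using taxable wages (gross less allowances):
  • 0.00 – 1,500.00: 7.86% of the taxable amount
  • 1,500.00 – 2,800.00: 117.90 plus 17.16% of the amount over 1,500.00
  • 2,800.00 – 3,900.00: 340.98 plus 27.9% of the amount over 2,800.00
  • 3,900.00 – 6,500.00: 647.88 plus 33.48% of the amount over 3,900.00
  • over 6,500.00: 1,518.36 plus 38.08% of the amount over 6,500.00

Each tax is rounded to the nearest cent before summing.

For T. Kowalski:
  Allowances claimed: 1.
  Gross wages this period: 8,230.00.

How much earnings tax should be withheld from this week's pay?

2,125.74

Earnings Tax: taxable = 8,230.00 − 1×135.00 = 8,095.00
  1,518.36 + 38.08% × (8,095.00 − 6,500.00) = 1,518.36 + 38.08% × 1,595.00 = 2,125.74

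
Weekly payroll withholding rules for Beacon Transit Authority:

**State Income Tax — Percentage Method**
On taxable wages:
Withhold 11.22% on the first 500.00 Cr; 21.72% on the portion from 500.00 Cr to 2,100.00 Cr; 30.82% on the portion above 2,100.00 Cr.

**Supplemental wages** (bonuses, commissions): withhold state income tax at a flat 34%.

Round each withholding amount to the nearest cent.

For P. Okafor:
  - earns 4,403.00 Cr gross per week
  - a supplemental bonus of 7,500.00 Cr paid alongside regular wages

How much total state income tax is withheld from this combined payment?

3,663.40 Cr

State Income Tax: taxable = 4,403.00 Cr
  403.62 Cr + 30.82% × (4,403.00 Cr − 2,100.00 Cr) = 403.62 Cr + 30.82% × 2,303.00 Cr = 1,113.40 Cr
Supplemental (34% flat on bonus): 34% × 7,500.00 Cr = 2,550.00 Cr
Total state income tax: 1,113.40 Cr + 2,550.00 Cr = 3,663.40 Cr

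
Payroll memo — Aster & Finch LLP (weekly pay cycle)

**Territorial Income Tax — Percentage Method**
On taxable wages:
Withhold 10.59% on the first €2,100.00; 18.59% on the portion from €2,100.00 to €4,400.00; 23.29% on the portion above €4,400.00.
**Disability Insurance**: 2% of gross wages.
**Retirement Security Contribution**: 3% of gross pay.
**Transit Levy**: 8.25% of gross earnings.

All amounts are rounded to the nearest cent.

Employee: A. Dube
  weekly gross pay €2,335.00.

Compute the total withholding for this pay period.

Territorial Income Tax: taxable = €2,335.00
  €222.39 + 18.59% × (€2,335.00 − €2,100.00) = €222.39 + 18.59% × €235.00 = €266.08
Disability Insurance: 2% × €2,335.00 = €46.70
Retirement Security Contribution: 3% × €2,335.00 = €70.05
Transit Levy: 8.25% × €2,335.00 = €192.64
Total: €266.08 + €46.70 + €70.05 + €192.64 = €575.47

€575.47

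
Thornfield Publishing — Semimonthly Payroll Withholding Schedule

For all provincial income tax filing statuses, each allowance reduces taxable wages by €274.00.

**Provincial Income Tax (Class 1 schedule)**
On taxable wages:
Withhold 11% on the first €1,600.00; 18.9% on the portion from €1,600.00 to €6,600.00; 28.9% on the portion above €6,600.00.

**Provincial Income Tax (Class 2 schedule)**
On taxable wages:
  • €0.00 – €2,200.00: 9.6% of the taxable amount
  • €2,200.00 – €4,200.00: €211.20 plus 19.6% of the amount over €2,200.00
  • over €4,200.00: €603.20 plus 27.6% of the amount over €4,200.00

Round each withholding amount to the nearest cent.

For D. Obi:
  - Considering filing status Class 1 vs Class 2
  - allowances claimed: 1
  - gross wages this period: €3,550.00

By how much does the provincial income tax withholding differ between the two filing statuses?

€70.66

Provincial Income Tax (Class 1): taxable = €3,550.00 − 1×€274.00 = €3,276.00
  €176.00 + 18.9% × (€3,276.00 − €1,600.00) = €176.00 + 18.9% × €1,676.00 = €492.76
Provincial Income Tax (Class 2): taxable = €3,550.00 − 1×€274.00 = €3,276.00
  €211.20 + 19.6% × (€3,276.00 − €2,200.00) = €211.20 + 19.6% × €1,076.00 = €422.10
Difference: |€492.76 − €422.10| = €70.66 (higher under Class 1)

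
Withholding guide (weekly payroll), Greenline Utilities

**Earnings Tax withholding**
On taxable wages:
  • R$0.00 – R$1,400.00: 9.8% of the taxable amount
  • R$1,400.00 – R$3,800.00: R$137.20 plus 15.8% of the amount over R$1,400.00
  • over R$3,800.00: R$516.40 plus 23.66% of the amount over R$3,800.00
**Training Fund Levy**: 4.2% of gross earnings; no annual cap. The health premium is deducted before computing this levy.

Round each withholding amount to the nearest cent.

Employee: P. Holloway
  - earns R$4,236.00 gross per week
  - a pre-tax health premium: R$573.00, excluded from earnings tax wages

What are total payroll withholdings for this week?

Earnings Tax: taxable = R$4,236.00 − R$573.00 = R$3,663.00
  R$137.20 + 15.8% × (R$3,663.00 − R$1,400.00) = R$137.20 + 15.8% × R$2,263.00 = R$494.75
Training Fund Levy: 4.2% × R$3,663.00 = R$153.85
Total: R$494.75 + R$153.85 = R$648.60

R$648.60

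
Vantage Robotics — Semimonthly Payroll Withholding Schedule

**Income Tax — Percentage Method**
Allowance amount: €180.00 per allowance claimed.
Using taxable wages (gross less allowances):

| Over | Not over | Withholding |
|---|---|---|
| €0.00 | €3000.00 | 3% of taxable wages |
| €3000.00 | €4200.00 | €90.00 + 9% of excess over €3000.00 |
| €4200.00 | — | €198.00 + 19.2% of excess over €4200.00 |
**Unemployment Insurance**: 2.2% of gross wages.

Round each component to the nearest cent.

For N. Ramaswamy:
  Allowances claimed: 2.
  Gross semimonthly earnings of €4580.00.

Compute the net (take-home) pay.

€4277.40

Income Tax: taxable = €4580.00 − 2×€180.00 = €4220.00
  €198.00 + 19.2% × (€4220.00 − €4200.00) = €198.00 + 19.2% × €20.00 = €201.84
Unemployment Insurance: 2.2% × €4580.00 = €100.76
Total withheld: €201.84 + €100.76 = €302.60
Net pay: €4580.00 − €302.60 = €4277.40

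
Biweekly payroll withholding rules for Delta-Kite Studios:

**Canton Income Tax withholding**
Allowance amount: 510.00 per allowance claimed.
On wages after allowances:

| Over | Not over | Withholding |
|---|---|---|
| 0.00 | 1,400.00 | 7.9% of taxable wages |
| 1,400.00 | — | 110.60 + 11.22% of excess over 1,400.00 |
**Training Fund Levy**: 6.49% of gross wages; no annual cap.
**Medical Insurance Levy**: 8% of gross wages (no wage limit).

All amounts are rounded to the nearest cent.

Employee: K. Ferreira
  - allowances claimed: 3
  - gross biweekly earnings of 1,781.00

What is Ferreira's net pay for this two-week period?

Canton Income Tax: taxable = 1,781.00 − 3×510.00 = 251.00
  7.9% × 251.00 = 19.83
Training Fund Levy: 6.49% × 1,781.00 = 115.59
Medical Insurance Levy: 8% × 1,781.00 = 142.48
Total withheld: 19.83 + 115.59 + 142.48 = 277.90
Net pay: 1,781.00 − 277.90 = 1,503.10

1,503.10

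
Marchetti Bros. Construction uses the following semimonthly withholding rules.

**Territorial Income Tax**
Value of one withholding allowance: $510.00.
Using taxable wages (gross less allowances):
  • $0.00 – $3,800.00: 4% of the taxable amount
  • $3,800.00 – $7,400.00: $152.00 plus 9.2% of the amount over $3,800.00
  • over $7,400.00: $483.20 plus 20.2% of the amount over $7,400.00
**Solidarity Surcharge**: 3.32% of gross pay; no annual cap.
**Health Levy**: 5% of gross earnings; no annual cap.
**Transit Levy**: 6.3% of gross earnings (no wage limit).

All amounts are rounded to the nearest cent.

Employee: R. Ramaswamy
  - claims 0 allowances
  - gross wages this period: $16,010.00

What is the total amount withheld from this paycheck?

Territorial Income Tax: taxable = $16,010.00
  $483.20 + 20.2% × ($16,010.00 − $7,400.00) = $483.20 + 20.2% × $8,610.00 = $2,222.42
Solidarity Surcharge: 3.32% × $16,010.00 = $531.53
Health Levy: 5% × $16,010.00 = $800.50
Transit Levy: 6.3% × $16,010.00 = $1,008.63
Total: $2,222.42 + $531.53 + $800.50 + $1,008.63 = $4,563.08

$4,563.08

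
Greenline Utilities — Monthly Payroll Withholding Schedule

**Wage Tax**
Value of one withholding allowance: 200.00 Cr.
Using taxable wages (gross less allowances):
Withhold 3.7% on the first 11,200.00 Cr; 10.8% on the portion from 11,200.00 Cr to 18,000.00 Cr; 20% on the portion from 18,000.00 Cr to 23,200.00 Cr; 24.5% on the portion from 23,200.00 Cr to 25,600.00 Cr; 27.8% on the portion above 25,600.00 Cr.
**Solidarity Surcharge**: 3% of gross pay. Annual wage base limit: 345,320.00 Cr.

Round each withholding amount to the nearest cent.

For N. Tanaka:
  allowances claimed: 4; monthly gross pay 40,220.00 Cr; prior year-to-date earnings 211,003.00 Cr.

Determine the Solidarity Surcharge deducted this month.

Solidarity Surcharge: 3% × 40,220.00 Cr = 1,206.60 Cr

1,206.60 Cr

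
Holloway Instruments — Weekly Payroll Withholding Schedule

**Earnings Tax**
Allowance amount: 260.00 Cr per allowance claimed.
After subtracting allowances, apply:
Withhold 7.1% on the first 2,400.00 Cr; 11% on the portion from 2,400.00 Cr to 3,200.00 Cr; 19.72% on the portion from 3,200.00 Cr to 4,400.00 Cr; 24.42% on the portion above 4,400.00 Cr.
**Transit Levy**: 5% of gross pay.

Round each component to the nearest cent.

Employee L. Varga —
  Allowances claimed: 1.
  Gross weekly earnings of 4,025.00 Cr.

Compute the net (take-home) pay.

Earnings Tax: taxable = 4,025.00 Cr − 1×260.00 Cr = 3,765.00 Cr
  258.40 Cr + 19.72% × (3,765.00 Cr − 3,200.00 Cr) = 258.40 Cr + 19.72% × 565.00 Cr = 369.82 Cr
Transit Levy: 5% × 4,025.00 Cr = 201.25 Cr
Total withheld: 369.82 Cr + 201.25 Cr = 571.07 Cr
Net pay: 4,025.00 Cr − 571.07 Cr = 3,453.93 Cr

3,453.93 Cr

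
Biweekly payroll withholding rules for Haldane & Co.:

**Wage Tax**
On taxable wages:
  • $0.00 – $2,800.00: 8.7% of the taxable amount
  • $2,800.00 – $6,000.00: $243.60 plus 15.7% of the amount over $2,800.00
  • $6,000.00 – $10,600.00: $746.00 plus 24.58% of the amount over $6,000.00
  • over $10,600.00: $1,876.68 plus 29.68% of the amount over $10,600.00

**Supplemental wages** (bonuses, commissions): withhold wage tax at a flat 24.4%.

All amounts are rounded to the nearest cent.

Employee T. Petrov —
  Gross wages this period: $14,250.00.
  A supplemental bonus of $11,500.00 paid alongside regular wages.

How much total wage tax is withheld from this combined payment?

$5,766.00

Wage Tax: taxable = $14,250.00
  $1,876.68 + 29.68% × ($14,250.00 − $10,600.00) = $1,876.68 + 29.68% × $3,650.00 = $2,960.00
Supplemental (24.4% flat on bonus): 24.4% × $11,500.00 = $2,806.00
Total wage tax: $2,960.00 + $2,806.00 = $5,766.00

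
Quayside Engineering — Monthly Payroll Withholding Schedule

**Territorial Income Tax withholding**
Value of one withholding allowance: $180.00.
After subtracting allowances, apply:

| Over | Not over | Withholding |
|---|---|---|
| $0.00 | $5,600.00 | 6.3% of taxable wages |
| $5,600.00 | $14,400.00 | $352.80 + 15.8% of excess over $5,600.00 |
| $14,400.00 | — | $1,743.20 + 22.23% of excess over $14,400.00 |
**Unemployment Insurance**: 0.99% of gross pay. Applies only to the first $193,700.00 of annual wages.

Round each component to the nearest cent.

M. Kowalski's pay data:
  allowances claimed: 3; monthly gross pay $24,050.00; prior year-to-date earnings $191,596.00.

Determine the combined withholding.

Territorial Income Tax: taxable = $24,050.00 − 3×$180.00 = $23,510.00
  $1,743.20 + 22.23% × ($23,510.00 − $14,400.00) = $1,743.20 + 22.23% × $9,110.00 = $3,768.35
Unemployment Insurance: cap $193,700.00 − YTD $191,596.00 = $2,104.00 subject; 0.99% × $2,104.00 = $20.83
Total: $3,768.35 + $20.83 = $3,789.18

$3,789.18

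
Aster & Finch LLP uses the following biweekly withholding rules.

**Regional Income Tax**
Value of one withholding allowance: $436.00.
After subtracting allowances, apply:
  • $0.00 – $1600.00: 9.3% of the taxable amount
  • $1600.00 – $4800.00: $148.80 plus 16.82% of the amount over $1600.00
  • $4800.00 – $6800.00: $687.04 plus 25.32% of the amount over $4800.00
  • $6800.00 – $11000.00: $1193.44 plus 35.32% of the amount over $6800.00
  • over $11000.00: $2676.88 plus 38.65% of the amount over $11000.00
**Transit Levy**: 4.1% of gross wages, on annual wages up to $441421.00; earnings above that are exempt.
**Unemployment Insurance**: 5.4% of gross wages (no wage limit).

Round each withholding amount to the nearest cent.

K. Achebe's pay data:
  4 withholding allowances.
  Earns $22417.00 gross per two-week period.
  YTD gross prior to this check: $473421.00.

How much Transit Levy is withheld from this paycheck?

Transit Levy: YTD $473421.00 ≥ cap $441421.00 → $0.00

$0.00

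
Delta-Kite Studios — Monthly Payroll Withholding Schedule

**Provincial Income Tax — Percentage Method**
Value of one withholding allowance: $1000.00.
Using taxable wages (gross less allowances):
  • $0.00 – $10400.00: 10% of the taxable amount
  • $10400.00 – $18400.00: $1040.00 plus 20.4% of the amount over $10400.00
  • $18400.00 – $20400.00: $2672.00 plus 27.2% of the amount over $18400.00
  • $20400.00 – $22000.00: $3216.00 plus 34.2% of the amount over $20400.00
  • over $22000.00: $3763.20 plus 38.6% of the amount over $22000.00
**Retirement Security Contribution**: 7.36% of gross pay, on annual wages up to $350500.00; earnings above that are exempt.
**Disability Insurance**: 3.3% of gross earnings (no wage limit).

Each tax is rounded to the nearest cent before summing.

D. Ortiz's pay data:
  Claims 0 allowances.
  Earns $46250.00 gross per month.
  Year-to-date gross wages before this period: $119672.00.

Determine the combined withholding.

Provincial Income Tax: taxable = $46250.00
  $3763.20 + 38.6% × ($46250.00 − $22000.00) = $3763.20 + 38.6% × $24250.00 = $13123.70
Retirement Security Contribution: 7.36% × $46250.00 = $3404.00
Disability Insurance: 3.3% × $46250.00 = $1526.25
Total: $13123.70 + $3404.00 + $1526.25 = $18053.95

$18053.95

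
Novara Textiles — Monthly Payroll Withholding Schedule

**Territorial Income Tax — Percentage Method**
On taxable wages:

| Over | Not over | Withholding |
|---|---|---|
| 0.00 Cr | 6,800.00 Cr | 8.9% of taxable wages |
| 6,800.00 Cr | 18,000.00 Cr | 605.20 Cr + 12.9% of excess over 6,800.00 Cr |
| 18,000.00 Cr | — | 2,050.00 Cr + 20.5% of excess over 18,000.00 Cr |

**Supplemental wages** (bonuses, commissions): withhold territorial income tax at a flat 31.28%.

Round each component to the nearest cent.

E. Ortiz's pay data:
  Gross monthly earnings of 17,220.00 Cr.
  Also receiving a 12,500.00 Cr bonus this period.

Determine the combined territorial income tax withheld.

5,859.38 Cr

Territorial Income Tax: taxable = 17,220.00 Cr
  605.20 Cr + 12.9% × (17,220.00 Cr − 6,800.00 Cr) = 605.20 Cr + 12.9% × 10,420.00 Cr = 1,949.38 Cr
Supplemental (31.28% flat on bonus): 31.28% × 12,500.00 Cr = 3,910.00 Cr
Total territorial income tax: 1,949.38 Cr + 3,910.00 Cr = 5,859.38 Cr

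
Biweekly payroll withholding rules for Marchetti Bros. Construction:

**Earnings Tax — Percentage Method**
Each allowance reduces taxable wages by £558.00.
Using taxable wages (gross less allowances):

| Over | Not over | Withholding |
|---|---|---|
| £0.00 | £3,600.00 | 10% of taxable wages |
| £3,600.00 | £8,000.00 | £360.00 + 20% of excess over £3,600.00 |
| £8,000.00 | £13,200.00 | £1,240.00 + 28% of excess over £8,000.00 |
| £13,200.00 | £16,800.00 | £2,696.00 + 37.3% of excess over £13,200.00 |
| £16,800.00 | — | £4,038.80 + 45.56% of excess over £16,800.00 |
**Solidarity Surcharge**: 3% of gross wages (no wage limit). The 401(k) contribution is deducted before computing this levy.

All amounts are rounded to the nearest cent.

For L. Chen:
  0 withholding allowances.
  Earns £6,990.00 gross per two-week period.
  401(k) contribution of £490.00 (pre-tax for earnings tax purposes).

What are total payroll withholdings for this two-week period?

Earnings Tax: taxable = £6,990.00 − £490.00 = £6,500.00
  £360.00 + 20% × (£6,500.00 − £3,600.00) = £360.00 + 20% × £2,900.00 = £940.00
Solidarity Surcharge: 3% × £6,500.00 = £195.00
Total: £940.00 + £195.00 = £1,135.00

£1,135.00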